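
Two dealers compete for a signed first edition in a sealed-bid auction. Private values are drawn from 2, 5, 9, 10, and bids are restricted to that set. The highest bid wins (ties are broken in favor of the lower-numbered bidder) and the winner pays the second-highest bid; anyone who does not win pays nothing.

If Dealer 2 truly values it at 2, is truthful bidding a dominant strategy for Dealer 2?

Check each profile of the others' bids and compare truth against every alternative bid.
Others bid (2): truth gives 0, best alternative gives 0.
Others bid (5): truth gives 0, best alternative gives 0.
Others bid (9): truth gives 0, best alternative gives 0.
Others bid (10): truth gives 0, best alternative gives 0.
In every case the truthful bid is at least as good as any alternative, so it is a dominant strategy.

Yes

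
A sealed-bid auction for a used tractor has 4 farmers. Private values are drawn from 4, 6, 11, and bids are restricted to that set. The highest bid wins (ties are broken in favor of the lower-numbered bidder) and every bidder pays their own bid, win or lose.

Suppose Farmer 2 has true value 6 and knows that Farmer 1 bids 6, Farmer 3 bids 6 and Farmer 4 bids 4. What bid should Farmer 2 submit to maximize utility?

4

Bid 4: loses but pays 4, utility -4.
Bid 6: loses but pays 6, utility -6.
Bid 11: wins, pays 11, utility 6 - 11 = -5.
The best choice is 4 with utility -4.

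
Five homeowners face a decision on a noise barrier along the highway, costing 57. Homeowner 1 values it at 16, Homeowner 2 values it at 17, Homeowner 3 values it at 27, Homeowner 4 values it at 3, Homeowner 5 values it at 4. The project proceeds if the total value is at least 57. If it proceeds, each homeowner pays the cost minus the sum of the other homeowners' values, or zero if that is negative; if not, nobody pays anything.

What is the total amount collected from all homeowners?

Total value 67 ≥ cost 57, so it is built.
Homeowner 1: others sum to 51; max(0, 57 - 51) = 6.
Homeowner 2: others sum to 50; max(0, 57 - 50) = 7.
Homeowner 3: others sum to 40; max(0, 57 - 40) = 17.
Homeowner 4: others sum to 64; max(0, 57 - 64) = 0.
Homeowner 5: others sum to 63; max(0, 57 - 63) = 0.
Total collected = 6 + 7 + 17 + 0 + 0 = 30.

30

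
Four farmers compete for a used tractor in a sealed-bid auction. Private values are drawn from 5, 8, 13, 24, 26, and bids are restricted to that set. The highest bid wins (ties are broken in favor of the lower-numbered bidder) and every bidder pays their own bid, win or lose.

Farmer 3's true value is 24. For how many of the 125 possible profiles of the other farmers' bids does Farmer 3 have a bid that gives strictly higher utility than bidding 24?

Others bid (5, 5, 5): truth gives 0; bid 8 gives 16 > 0. Violating.
Others bid (5, 5, 8): truth gives 0; bid 8 gives 16 > 0. Violating.
Others bid (5, 5, 13): truth gives 0; bid 13 gives 11 > 0. Violating.
Others bid (5, 5, 26): truth gives -24; bid 26 gives -2 > -24. Violating.
Others bid (5, 5, 24): truth gives 0; no alternative beats it.
Others bid (5, 8, 24): truth gives 0; no alternative beats it.
(Checking all 125 profiles: 101 have a profitable deviation, 24 do not.)

101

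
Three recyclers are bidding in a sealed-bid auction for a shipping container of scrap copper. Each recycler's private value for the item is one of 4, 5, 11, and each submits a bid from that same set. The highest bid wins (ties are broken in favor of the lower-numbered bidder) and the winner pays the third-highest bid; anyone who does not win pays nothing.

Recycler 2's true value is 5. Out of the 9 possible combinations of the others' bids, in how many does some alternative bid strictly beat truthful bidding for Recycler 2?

Others bid (4, 11): truth gives 0; bid 11 gives 1 > 0. Violating.
Others bid (5, 4): truth gives 0; bid 11 gives 1 > 0. Violating.
Others bid (4, 4): truth gives 1; no alternative beats it.
Others bid (4, 5): truth gives 1; no alternative beats it.
(Checking all 9 profiles: 2 have a profitable deviation, 7 do not.)

2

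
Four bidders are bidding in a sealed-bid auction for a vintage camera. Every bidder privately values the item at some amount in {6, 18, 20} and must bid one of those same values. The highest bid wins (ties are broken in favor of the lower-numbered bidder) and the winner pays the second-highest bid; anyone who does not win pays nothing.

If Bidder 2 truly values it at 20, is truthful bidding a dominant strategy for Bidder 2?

Check each profile of the others' bids and compare truth against every alternative bid.
Others bid (18, 6, 6): truth gives 2, best alternative gives 0.
Others bid (18, 6, 18): truth gives 2, best alternative gives 0.
Others bid (18, 18, 6): truth gives 2, best alternative gives 0.
Others bid (18, 18, 18): truth gives 2, best alternative gives 0.
Others bid (6, 6, 6): truth gives 14, best alternative gives 14.
Others bid (6, 6, 18): truth gives 2, best alternative gives 2.
(Remaining 21 profiles checked similarly; truth is weakly best in each.)
In every case the truthful bid is at least as good as any alternative, so it is a dominant strategy.

Yes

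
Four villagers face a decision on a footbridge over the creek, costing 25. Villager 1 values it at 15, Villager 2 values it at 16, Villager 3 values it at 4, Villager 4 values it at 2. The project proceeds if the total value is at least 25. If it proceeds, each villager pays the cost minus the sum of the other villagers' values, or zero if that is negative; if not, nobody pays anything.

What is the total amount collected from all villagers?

7

Total value 37 ≥ cost 25, so it is built.
Villager 1: others sum to 22; max(0, 25 - 22) = 3.
Villager 2: others sum to 21; max(0, 25 - 21) = 4.
Villager 3: others sum to 33; max(0, 25 - 33) = 0.
Villager 4: others sum to 35; max(0, 25 - 35) = 0.
Total collected = 3 + 4 + 0 + 0 = 7.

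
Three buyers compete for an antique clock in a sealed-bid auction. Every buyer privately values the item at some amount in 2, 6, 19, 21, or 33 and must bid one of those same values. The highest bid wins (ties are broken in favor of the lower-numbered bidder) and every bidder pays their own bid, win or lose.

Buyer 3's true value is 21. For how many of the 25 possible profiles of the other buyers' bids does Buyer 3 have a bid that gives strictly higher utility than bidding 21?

20

Others bid (2, 2): truth gives 0; bid 6 gives 15 > 0. Violating.
Others bid (2, 6): truth gives 0; bid 19 gives 2 > 0. Violating.
Others bid (2, 21): truth gives -21; bid 2 gives -2 > -21. Violating.
Others bid (2, 33): truth gives -21; bid 2 gives -2 > -21. Violating.
Others bid (2, 19): truth gives 0; no alternative beats it.
Others bid (6, 19): truth gives 0; no alternative beats it.
(Checking all 25 profiles: 20 have a profitable deviation, 5 do not.)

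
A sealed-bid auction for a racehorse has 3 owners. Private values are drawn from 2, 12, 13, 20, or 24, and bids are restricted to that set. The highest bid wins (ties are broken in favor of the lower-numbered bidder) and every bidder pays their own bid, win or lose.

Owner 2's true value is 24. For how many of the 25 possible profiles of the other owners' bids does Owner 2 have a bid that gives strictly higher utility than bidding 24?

Others bid (2, 2): truth gives 0; bid 12 gives 12 > 0. Violating.
Others bid (2, 12): truth gives 0; bid 12 gives 12 > 0. Violating.
Others bid (2, 13): truth gives 0; bid 13 gives 11 > 0. Violating.
Others bid (2, 20): truth gives 0; bid 20 gives 4 > 0. Violating.
Others bid (2, 24): truth gives 0; no alternative beats it.
Others bid (12, 24): truth gives 0; no alternative beats it.
(Checking all 25 profiles: 17 have a profitable deviation, 8 do not.)

17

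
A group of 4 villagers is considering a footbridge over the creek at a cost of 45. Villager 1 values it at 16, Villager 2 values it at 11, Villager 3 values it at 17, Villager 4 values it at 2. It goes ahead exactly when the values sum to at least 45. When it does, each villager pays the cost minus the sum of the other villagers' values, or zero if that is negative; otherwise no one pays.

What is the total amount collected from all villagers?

42

Total value 46 ≥ cost 45, so it is built.
Villager 1: others sum to 30; max(0, 45 - 30) = 15.
Villager 2: others sum to 35; max(0, 45 - 35) = 10.
Villager 3: others sum to 29; max(0, 45 - 29) = 16.
Villager 4: others sum to 44; max(0, 45 - 44) = 1.
Total collected = 15 + 10 + 16 + 1 = 42.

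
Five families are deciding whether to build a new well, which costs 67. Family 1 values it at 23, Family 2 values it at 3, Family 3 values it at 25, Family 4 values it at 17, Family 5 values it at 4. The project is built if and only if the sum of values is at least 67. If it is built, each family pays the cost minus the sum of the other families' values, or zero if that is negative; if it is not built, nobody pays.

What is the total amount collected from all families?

50

Total value 72 ≥ cost 67, so it is built.
Family 1: others sum to 49; max(0, 67 - 49) = 18.
Family 2: others sum to 69; max(0, 67 - 69) = 0.
Family 3: others sum to 47; max(0, 67 - 47) = 20.
Family 4: others sum to 55; max(0, 67 - 55) = 12.
Family 5: others sum to 68; max(0, 67 - 68) = 0.
Total collected = 18 + 0 + 20 + 12 + 0 = 50.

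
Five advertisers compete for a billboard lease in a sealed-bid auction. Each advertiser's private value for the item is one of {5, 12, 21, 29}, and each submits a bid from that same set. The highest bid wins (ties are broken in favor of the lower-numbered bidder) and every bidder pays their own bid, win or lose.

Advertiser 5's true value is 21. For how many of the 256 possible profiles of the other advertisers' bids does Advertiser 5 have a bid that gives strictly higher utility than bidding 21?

Others bid (5, 5, 5, 5): truth gives 0; bid 12 gives 9 > 0. Violating.
Others bid (5, 5, 5, 21): truth gives -21; bid 5 gives -5 > -21. Violating.
Others bid (5, 5, 5, 29): truth gives -21; bid 5 gives -5 > -21. Violating.
Others bid (5, 5, 12, 21): truth gives -21; bid 5 gives -5 > -21. Violating.
Others bid (5, 5, 5, 12): truth gives 0; no alternative beats it.
Others bid (5, 5, 12, 5): truth gives 0; no alternative beats it.
(Checking all 256 profiles: 241 have a profitable deviation, 15 do not.)

241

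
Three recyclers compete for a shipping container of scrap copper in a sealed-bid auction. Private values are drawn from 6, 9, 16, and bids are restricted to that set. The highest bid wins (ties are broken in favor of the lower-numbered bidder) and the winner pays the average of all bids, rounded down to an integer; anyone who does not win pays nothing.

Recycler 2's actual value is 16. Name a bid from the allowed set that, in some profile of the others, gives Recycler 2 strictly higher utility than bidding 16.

9

Suppose Recycler 1 bids 6 and Recycler 3 bids 6.
Bid 16: wins, pays 9, utility 16 - 9 = 7.
Bid 9: wins, pays 7, utility 16 - 7 = 9.
So bidding 9 beats truth here (9 > 7).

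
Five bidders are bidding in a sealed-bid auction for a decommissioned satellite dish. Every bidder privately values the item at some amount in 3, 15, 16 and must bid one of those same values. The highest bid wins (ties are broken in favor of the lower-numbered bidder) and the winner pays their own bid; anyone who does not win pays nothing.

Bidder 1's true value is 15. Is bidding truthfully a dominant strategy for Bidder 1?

Consider the case where Bidder 2 bids 3, Bidder 3 bids 3, Bidder 4 bids 3 and Bidder 5 bids 3.
Truthful bid 15: wins, pays 15, utility 15 - 15 = 0.
Bid 3 instead: wins, pays 3, utility 15 - 3 = 12.
Since 12 > 0, bidding 3 is strictly better here, so truthful bidding is not dominant.

No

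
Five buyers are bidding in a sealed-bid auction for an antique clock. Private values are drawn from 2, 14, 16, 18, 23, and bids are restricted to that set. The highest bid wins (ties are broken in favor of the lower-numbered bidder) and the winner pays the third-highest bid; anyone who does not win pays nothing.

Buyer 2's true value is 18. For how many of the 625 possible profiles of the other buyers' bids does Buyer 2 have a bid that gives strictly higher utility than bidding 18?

108

Others bid (2, 2, 2, 23): truth gives 0; bid 23 gives 16 > 0. Violating.
Others bid (2, 2, 14, 23): truth gives 0; bid 23 gives 4 > 0. Violating.
Others bid (2, 2, 16, 23): truth gives 0; bid 23 gives 2 > 0. Violating.
Others bid (2, 2, 23, 2): truth gives 0; bid 23 gives 16 > 0. Violating.
Others bid (2, 2, 2, 2): truth gives 16; no alternative beats it.
Others bid (2, 2, 2, 14): truth gives 16; no alternative beats it.
(Checking all 625 profiles: 108 have a profitable deviation, 517 do not.)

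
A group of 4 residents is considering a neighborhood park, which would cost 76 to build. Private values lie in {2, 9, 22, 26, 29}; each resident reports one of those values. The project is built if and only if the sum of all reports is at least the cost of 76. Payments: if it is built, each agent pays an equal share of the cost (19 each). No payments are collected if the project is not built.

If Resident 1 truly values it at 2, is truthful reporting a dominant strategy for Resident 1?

Check each profile of the others' reports and compare truth against every alternative report.
Others report (9, 29, 29): truth gives 0, best alternative gives -17.
Others report (22, 22, 26): truth gives 0, best alternative gives -17.
Others report (22, 22, 29): truth gives 0, best alternative gives -17.
Others report (22, 26, 22): truth gives 0, best alternative gives -17.
Others report (22, 29, 22): truth gives 0, best alternative gives -17.
Others report (26, 22, 22): truth gives 0, best alternative gives -17.
(Remaining 119 profiles checked similarly; truth is weakly best in each.)
In every case the truthful report is at least as good as any alternative, so it is a dominant strategy.

Yes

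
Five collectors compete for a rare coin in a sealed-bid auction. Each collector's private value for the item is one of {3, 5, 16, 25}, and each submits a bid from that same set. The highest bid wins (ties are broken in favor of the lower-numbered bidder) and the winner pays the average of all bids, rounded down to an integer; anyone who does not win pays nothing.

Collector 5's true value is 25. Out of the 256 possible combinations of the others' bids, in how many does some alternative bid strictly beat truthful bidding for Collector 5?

16

Others bid (3, 3, 3, 3): truth gives 18; bid 5 gives 22 > 18. Violating.
Others bid (3, 3, 3, 5): truth gives 18; bid 16 gives 19 > 18. Violating.
Others bid (3, 3, 5, 3): truth gives 18; bid 16 gives 19 > 18. Violating.
Others bid (3, 3, 5, 5): truth gives 17; bid 16 gives 19 > 17. Violating.
Others bid (3, 3, 3, 16): truth gives 15; no alternative beats it.
Others bid (3, 3, 3, 25): truth gives 0; no alternative beats it.
(Checking all 256 profiles: 16 have a profitable deviation, 240 do not.)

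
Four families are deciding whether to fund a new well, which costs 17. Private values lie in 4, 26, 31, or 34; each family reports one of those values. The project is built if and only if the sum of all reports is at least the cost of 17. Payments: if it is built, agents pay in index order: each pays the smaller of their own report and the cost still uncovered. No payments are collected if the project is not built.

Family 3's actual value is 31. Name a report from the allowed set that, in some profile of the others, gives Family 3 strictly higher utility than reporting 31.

Suppose Family 1 reports 4, Family 2 reports 4 and Family 4 reports 26.
Report 31: project built, pays 9, utility 31 - 9 = 22.
Report 4: project built, pays 4, utility 31 - 4 = 27.
So reporting 4 beats truth here (27 > 22).

4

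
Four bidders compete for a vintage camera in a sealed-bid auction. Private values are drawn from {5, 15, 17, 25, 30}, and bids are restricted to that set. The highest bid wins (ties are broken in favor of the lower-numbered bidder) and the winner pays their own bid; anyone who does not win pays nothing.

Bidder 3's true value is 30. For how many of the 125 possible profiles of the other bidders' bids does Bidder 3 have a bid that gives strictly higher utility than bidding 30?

Others bid (5, 5, 5): truth gives 0; bid 15 gives 15 > 0. Violating.
Others bid (5, 5, 15): truth gives 0; bid 15 gives 15 > 0. Violating.
Others bid (5, 5, 17): truth gives 0; bid 17 gives 13 > 0. Violating.
Others bid (5, 5, 25): truth gives 0; bid 25 gives 5 > 0. Violating.
Others bid (5, 5, 30): truth gives 0; no alternative beats it.
Others bid (5, 15, 30): truth gives 0; no alternative beats it.
(Checking all 125 profiles: 36 have a profitable deviation, 89 do not.)

36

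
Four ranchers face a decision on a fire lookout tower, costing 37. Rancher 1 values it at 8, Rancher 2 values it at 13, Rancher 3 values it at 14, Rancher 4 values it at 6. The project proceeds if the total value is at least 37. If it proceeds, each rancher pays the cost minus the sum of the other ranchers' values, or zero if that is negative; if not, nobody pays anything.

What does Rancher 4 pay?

2

Total value 41 ≥ cost 37, so the project is built.
The other ranchers' values sum to 35.
Cost minus that sum is 37 - 35 = 2.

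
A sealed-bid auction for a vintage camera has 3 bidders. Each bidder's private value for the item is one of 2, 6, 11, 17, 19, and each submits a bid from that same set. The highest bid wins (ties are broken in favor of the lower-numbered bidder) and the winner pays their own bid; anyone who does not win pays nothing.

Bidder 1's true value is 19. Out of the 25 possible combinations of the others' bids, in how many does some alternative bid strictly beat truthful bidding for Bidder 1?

Others bid (2, 2): truth gives 0; bid 2 gives 17 > 0. Violating.
Others bid (2, 6): truth gives 0; bid 6 gives 13 > 0. Violating.
Others bid (2, 11): truth gives 0; bid 11 gives 8 > 0. Violating.
Others bid (2, 17): truth gives 0; bid 17 gives 2 > 0. Violating.
Others bid (2, 19): truth gives 0; no alternative beats it.
Others bid (6, 19): truth gives 0; no alternative beats it.
(Checking all 25 profiles: 16 have a profitable deviation, 9 do not.)

16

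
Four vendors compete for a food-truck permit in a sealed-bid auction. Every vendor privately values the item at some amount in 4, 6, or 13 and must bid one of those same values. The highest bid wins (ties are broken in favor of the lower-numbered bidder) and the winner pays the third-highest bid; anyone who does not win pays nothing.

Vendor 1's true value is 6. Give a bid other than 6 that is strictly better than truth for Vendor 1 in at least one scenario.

13

Suppose Vendor 2 bids 4, Vendor 3 bids 4 and Vendor 4 bids 13.
Bid 6: loses, pays 0, utility 0.
Bid 13: wins, pays 4, utility 6 - 4 = 2.
So bidding 13 beats truth here (2 > 0).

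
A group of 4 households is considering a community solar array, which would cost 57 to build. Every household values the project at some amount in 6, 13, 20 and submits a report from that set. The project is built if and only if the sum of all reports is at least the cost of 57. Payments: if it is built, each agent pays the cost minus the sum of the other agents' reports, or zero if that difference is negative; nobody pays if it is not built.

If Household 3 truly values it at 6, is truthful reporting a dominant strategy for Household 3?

Yes

Check each profile of the others' reports and compare truth against every alternative report.
Others report (6, 20, 20): truth gives 0, best alternative gives -5.
Others report (13, 13, 20): truth gives 0, best alternative gives -5.
Others report (13, 20, 13): truth gives 0, best alternative gives -5.
Others report (20, 6, 20): truth gives 0, best alternative gives -5.
Others report (20, 13, 13): truth gives 0, best alternative gives -5.
Others report (20, 20, 6): truth gives 0, best alternative gives -5.
(Remaining 21 profiles checked similarly; truth is weakly best in each.)
In every case the truthful report is at least as good as any alternative, so it is a dominant strategy.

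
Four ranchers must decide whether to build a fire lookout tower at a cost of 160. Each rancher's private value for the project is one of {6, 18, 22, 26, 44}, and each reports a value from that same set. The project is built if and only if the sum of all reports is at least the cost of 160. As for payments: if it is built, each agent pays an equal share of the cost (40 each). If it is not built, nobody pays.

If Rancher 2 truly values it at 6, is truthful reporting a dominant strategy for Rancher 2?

Check each profile of the others' reports and compare truth against every alternative report.
Others report (6, 6, 6): truth gives 0, best alternative gives 0.
Others report (6, 6, 18): truth gives 0, best alternative gives 0.
Others report (6, 6, 22): truth gives 0, best alternative gives 0.
Others report (6, 6, 26): truth gives 0, best alternative gives 0.
Others report (6, 6, 44): truth gives 0, best alternative gives 0.
Others report (6, 18, 6): truth gives 0, best alternative gives 0.
(Remaining 119 profiles checked similarly; truth is weakly best in each.)
In every case the truthful report is at least as good as any alternative, so it is a dominant strategy.

Yes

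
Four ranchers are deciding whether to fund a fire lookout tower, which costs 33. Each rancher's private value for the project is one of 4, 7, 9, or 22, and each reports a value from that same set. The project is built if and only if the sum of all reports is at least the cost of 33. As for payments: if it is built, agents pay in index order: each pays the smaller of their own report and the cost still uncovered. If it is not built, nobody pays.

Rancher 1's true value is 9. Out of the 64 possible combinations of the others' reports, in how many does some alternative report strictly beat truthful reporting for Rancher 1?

38

Others report (4, 4, 22): truth gives 0; report 4 gives 5 > 0. Violating.
Others report (4, 7, 22): truth gives 0; report 4 gives 5 > 0. Violating.
Others report (4, 9, 22): truth gives 0; report 4 gives 5 > 0. Violating.
Others report (4, 22, 4): truth gives 0; report 4 gives 5 > 0. Violating.
Others report (4, 4, 4): truth gives 0; no alternative beats it.
Others report (4, 4, 7): truth gives 0; no alternative beats it.
(Checking all 64 profiles: 38 have a profitable deviation, 26 do not.)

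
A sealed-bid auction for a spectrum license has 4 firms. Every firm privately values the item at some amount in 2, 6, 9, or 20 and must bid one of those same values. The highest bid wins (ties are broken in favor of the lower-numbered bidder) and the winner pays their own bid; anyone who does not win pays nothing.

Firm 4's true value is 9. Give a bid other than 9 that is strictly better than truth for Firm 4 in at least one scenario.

6

Suppose Firm 1 bids 2, Firm 2 bids 2 and Firm 3 bids 2.
Bid 9: wins, pays 9, utility 9 - 9 = 0.
Bid 6: wins, pays 6, utility 9 - 6 = 3.
So bidding 6 beats truth here (3 > 0).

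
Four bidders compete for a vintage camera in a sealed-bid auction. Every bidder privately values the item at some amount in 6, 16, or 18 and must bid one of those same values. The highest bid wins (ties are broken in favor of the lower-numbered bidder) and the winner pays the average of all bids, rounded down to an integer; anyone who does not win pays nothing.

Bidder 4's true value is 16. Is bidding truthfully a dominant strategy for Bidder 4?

Consider the case where Bidder 1 bids 6, Bidder 2 bids 6 and Bidder 3 bids 16.
Truthful bid 16: loses, pays 0, utility 0.
Bid 18 instead: wins, pays 11, utility 16 - 11 = 5.
Since 5 > 0, bidding 18 is strictly better here, so truthful bidding is not dominant.

No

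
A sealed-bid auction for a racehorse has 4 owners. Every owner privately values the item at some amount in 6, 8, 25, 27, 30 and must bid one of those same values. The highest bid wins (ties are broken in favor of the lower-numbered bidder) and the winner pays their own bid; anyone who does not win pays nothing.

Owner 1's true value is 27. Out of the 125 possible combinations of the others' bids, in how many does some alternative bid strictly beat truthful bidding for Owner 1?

Others bid (6, 6, 6): truth gives 0; bid 6 gives 21 > 0. Violating.
Others bid (6, 6, 8): truth gives 0; bid 8 gives 19 > 0. Violating.
Others bid (6, 6, 25): truth gives 0; bid 25 gives 2 > 0. Violating.
Others bid (6, 8, 6): truth gives 0; bid 8 gives 19 > 0. Violating.
Others bid (6, 6, 27): truth gives 0; no alternative beats it.
Others bid (6, 6, 30): truth gives 0; no alternative beats it.
(Checking all 125 profiles: 27 have a profitable deviation, 98 do not.)

27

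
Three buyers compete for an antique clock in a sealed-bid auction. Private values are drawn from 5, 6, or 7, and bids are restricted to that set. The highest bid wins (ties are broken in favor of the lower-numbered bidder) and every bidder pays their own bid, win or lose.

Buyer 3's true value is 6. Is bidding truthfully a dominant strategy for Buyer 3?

Consider the case where Buyer 1 bids 5 and Buyer 2 bids 6.
Truthful bid 6: loses but pays 6, utility -6.
Bid 5 instead: loses but pays 5, utility -5.
Since -5 > -6, bidding 5 is strictly better here, so truthful bidding is not dominant.

No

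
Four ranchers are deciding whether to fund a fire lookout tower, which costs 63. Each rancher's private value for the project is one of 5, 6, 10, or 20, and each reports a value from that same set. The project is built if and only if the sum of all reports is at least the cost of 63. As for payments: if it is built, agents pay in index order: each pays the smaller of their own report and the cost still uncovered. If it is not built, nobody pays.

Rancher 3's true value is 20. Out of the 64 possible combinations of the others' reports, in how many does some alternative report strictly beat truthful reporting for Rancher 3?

1

Others report (20, 20, 20): truth gives 0; report 5 gives 15 > 0. Violating.
Others report (5, 5, 5): truth gives 0; no alternative beats it.
Others report (5, 5, 6): truth gives 0; no alternative beats it.
(Checking all 64 profiles: 1 has a profitable deviation, 63 do not.)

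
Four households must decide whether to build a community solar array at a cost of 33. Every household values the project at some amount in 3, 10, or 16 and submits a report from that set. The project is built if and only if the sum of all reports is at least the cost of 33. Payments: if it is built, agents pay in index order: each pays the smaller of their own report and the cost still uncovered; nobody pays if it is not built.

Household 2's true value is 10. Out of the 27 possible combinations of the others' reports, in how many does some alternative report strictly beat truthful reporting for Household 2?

11

Others report (3, 16, 16): truth gives 0; report 3 gives 7 > 0. Violating.
Others report (10, 10, 10): truth gives 0; report 3 gives 7 > 0. Violating.
Others report (10, 10, 16): truth gives 0; report 3 gives 7 > 0. Violating.
Others report (10, 16, 10): truth gives 0; report 3 gives 7 > 0. Violating.
Others report (3, 3, 3): truth gives 0; no alternative beats it.
Others report (3, 3, 10): truth gives 0; no alternative beats it.
(Checking all 27 profiles: 11 have a profitable deviation, 16 do not.)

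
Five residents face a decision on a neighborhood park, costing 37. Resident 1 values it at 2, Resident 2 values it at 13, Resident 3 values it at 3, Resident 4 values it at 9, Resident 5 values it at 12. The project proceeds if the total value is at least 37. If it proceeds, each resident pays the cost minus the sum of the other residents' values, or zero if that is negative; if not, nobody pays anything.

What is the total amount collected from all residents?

29

Total value 39 ≥ cost 37, so it is built.
Resident 1: others sum to 37; max(0, 37 - 37) = 0.
Resident 2: others sum to 26; max(0, 37 - 26) = 11.
Resident 3: others sum to 36; max(0, 37 - 36) = 1.
Resident 4: others sum to 30; max(0, 37 - 30) = 7.
Resident 5: others sum to 27; max(0, 37 - 27) = 10.
Total collected = 0 + 11 + 1 + 7 + 10 = 29.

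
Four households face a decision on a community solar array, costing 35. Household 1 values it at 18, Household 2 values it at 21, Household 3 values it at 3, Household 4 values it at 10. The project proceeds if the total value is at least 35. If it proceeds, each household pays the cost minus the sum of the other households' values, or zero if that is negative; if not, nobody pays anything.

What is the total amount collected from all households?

5

Total value 52 ≥ cost 35, so it is built.
Household 1: others sum to 34; max(0, 35 - 34) = 1.
Household 2: others sum to 31; max(0, 35 - 31) = 4.
Household 3: others sum to 49; max(0, 35 - 49) = 0.
Household 4: others sum to 42; max(0, 35 - 42) = 0.
Total collected = 1 + 4 + 0 + 0 = 5.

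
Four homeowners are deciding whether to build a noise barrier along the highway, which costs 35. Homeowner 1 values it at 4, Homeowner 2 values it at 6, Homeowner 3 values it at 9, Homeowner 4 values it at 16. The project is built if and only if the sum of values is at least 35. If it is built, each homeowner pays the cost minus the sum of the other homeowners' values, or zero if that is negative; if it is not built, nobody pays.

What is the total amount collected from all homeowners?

35

Total value 35 ≥ cost 35, so it is built.
Homeowner 1: others sum to 31; max(0, 35 - 31) = 4.
Homeowner 2: others sum to 29; max(0, 35 - 29) = 6.
Homeowner 3: others sum to 26; max(0, 35 - 26) = 9.
Homeowner 4: others sum to 19; max(0, 35 - 19) = 16.
Total collected = 4 + 6 + 9 + 16 = 35.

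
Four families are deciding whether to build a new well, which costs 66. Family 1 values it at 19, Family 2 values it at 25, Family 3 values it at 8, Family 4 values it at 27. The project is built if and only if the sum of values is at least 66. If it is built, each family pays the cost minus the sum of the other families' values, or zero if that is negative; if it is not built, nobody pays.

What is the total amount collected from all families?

32

Total value 79 ≥ cost 66, so it is built.
Family 1: others sum to 60; max(0, 66 - 60) = 6.
Family 2: others sum to 54; max(0, 66 - 54) = 12.
Family 3: others sum to 71; max(0, 66 - 71) = 0.
Family 4: others sum to 52; max(0, 66 - 52) = 14.
Total collected = 6 + 12 + 0 + 14 = 32.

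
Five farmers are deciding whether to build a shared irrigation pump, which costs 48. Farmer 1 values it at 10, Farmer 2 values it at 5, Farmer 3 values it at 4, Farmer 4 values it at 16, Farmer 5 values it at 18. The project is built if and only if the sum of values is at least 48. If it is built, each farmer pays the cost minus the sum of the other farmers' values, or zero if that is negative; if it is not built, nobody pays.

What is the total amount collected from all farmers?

29

Total value 53 ≥ cost 48, so it is built.
Farmer 1: others sum to 43; max(0, 48 - 43) = 5.
Farmer 2: others sum to 48; max(0, 48 - 48) = 0.
Farmer 3: others sum to 49; max(0, 48 - 49) = 0.
Farmer 4: others sum to 37; max(0, 48 - 37) = 11.
Farmer 5: others sum to 35; max(0, 48 - 35) = 13.
Total collected = 5 + 0 + 0 + 11 + 13 = 29.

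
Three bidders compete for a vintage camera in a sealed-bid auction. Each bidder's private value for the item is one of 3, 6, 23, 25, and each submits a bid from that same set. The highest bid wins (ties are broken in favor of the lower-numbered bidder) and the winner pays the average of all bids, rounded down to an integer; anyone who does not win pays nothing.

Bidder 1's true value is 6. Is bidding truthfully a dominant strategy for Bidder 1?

No

Consider the case where Bidder 2 bids 3 and Bidder 3 bids 3.
Truthful bid 6: wins, pays 4, utility 6 - 4 = 2.
Bid 3 instead: wins, pays 3, utility 6 - 3 = 3.
Since 3 > 2, bidding 3 is strictly better here, so truthful bidding is not dominant.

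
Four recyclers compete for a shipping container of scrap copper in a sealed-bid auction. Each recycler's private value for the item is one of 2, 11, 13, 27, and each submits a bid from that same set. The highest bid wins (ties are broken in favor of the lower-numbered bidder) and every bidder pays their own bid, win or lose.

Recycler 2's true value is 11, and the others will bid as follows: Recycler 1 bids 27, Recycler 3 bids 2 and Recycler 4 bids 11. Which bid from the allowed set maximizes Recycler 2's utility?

2

Bid 2: loses but pays 2, utility -2.
Bid 11: loses but pays 11, utility -11.
Bid 13: loses but pays 13, utility -13.
Bid 27: loses but pays 27, utility -27.
The best choice is 2 with utility -2.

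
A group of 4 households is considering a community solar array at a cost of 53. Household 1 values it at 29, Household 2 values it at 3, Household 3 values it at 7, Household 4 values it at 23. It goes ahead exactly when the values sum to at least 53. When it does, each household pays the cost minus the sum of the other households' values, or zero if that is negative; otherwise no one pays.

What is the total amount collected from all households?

Total value 62 ≥ cost 53, so it is built.
Household 1: others sum to 33; max(0, 53 - 33) = 20.
Household 2: others sum to 59; max(0, 53 - 59) = 0.
Household 3: others sum to 55; max(0, 53 - 55) = 0.
Household 4: others sum to 39; max(0, 53 - 39) = 14.
Total collected = 20 + 0 + 0 + 14 = 34.

34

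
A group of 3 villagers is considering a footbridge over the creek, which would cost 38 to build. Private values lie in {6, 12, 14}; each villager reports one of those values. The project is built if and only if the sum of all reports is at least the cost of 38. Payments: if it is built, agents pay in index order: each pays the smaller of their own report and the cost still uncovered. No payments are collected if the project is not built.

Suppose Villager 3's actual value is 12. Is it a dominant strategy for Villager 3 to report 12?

Check each profile of the others' reports and compare truth against every alternative report.
Others report (14, 14): truth gives 2, best alternative gives 2.
Others report (6, 6): truth gives 0, best alternative gives 0.
Others report (6, 12): truth gives 0, best alternative gives 0.
Others report (6, 14): truth gives 0, best alternative gives 0.
Others report (12, 6): truth gives 0, best alternative gives 0.
Others report (12, 12): truth gives 0, best alternative gives 0.
(Remaining 3 profiles checked similarly; truth is weakly best in each.)
In every case the truthful report is at least as good as any alternative, so it is a dominant strategy.

Yes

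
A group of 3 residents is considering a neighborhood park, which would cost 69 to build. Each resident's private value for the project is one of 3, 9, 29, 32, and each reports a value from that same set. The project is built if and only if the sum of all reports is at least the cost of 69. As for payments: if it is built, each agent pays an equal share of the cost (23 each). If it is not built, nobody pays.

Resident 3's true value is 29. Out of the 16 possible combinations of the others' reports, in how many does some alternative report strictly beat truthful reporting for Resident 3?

Others report (9, 29): truth gives 0; report 32 gives 6 > 0. Violating.
Others report (29, 9): truth gives 0; report 32 gives 6 > 0. Violating.
Others report (3, 3): truth gives 0; no alternative beats it.
Others report (3, 9): truth gives 0; no alternative beats it.
(Checking all 16 profiles: 2 have a profitable deviation, 14 do not.)

2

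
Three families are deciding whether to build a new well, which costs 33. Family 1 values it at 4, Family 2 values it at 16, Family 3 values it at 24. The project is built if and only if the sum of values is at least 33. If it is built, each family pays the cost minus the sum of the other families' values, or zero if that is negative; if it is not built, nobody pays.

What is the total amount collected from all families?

18

Total value 44 ≥ cost 33, so it is built.
Family 1: others sum to 40; max(0, 33 - 40) = 0.
Family 2: others sum to 28; max(0, 33 - 28) = 5.
Family 3: others sum to 20; max(0, 33 - 20) = 13.
Total collected = 0 + 5 + 13 = 18.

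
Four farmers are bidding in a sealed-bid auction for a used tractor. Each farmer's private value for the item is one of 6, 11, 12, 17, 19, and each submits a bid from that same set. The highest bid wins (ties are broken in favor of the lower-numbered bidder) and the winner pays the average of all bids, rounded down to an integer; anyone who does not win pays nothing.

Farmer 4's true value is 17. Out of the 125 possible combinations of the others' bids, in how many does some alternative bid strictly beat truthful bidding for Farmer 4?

44

Others bid (6, 6, 6): truth gives 9; bid 11 gives 10 > 9. Violating.
Others bid (6, 6, 11): truth gives 7; bid 12 gives 9 > 7. Violating.
Others bid (6, 6, 17): truth gives 0; bid 19 gives 5 > 0. Violating.
Others bid (6, 11, 6): truth gives 7; bid 12 gives 9 > 7. Violating.
Others bid (6, 6, 12): truth gives 7; no alternative beats it.
Others bid (6, 6, 19): truth gives 0; no alternative beats it.
(Checking all 125 profiles: 44 have a profitable deviation, 81 do not.)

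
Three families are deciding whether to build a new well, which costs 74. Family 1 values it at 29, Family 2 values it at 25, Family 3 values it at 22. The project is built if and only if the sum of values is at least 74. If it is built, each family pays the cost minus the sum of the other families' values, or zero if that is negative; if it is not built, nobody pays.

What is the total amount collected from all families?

Total value 76 ≥ cost 74, so it is built.
Family 1: others sum to 47; max(0, 74 - 47) = 27.
Family 2: others sum to 51; max(0, 74 - 51) = 23.
Family 3: others sum to 54; max(0, 74 - 54) = 20.
Total collected = 27 + 23 + 20 = 70.

70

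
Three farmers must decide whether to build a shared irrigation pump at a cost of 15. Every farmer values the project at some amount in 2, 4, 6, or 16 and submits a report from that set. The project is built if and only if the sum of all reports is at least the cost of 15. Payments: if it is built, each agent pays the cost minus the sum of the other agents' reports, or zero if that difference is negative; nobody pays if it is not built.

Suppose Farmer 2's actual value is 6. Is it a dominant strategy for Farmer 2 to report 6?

Yes

Check each profile of the others' reports and compare truth against every alternative report.
Others report (2, 16): truth gives 6, best alternative gives 6.
Others report (4, 16): truth gives 6, best alternative gives 6.
Others report (6, 16): truth gives 6, best alternative gives 6.
Others report (16, 2): truth gives 6, best alternative gives 6.
Others report (16, 4): truth gives 6, best alternative gives 6.
Others report (16, 6): truth gives 6, best alternative gives 6.
(Remaining 10 profiles checked similarly; truth is weakly best in each.)
In every case the truthful report is at least as good as any alternative, so it is a dominant strategy.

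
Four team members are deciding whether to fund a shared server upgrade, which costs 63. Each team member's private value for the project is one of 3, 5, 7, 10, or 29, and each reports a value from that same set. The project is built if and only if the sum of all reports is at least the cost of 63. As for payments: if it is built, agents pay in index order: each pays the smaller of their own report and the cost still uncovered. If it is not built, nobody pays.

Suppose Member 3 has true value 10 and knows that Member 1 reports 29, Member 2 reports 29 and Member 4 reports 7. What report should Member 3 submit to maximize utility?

3

Report 3: project built, pays 3, utility 10 - 3 = 7.
Report 5: project built, pays 5, utility 10 - 5 = 5.
Report 7: project built, pays 5, utility 10 - 5 = 5.
Report 10: project built, pays 5, utility 10 - 5 = 5.
Report 29: project built, pays 5, utility 10 - 5 = 5.
The best choice is 3 with utility 7.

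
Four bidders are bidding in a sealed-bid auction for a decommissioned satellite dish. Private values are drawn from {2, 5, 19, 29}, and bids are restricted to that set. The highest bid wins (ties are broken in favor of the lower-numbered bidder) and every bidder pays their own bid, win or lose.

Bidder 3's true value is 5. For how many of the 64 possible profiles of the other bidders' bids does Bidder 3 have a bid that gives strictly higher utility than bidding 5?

62

Others bid (2, 2, 19): truth gives -5; bid 2 gives -2 > -5. Violating.
Others bid (2, 2, 29): truth gives -5; bid 2 gives -2 > -5. Violating.
Others bid (2, 5, 2): truth gives -5; bid 2 gives -2 > -5. Violating.
Others bid (2, 5, 5): truth gives -5; bid 2 gives -2 > -5. Violating.
Others bid (2, 2, 2): truth gives 0; no alternative beats it.
Others bid (2, 2, 5): truth gives 0; no alternative beats it.
(Checking all 64 profiles: 62 have a profitable deviation, 2 do not.)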